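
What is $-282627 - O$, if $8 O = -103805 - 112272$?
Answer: $- \frac{2044939}{8} \approx -2.5562 \cdot 10^{5}$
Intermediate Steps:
$O = - \frac{216077}{8}$ ($O = \frac{-103805 - 112272}{8} = \frac{1}{8} \left(-216077\right) = - \frac{216077}{8} \approx -27010.0$)
$-282627 - O = -282627 - - \frac{216077}{8} = -282627 + \frac{216077}{8} = - \frac{2044939}{8}$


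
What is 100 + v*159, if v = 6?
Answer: 1054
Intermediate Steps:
100 + v*159 = 100 + 6*159 = 100 + 954 = 1054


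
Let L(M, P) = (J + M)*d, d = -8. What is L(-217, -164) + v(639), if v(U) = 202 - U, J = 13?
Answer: 1195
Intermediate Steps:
L(M, P) = -104 - 8*M (L(M, P) = (13 + M)*(-8) = -104 - 8*M)
L(-217, -164) + v(639) = (-104 - 8*(-217)) + (202 - 1*639) = (-104 + 1736) + (202 - 639) = 1632 - 437 = 1195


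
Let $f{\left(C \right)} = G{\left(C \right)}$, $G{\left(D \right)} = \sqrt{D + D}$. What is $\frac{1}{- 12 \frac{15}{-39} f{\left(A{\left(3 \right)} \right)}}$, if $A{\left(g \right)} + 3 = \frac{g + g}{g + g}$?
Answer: $- \frac{13 i}{120} \approx - 0.10833 i$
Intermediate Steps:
$A{\left(g \right)} = -2$ ($A{\left(g \right)} = -3 + \frac{g + g}{g + g} = -3 + \frac{2 g}{2 g} = -3 + 2 g \frac{1}{2 g} = -3 + 1 = -2$)
$G{\left(D \right)} = \sqrt{2} \sqrt{D}$ ($G{\left(D \right)} = \sqrt{2 D} = \sqrt{2} \sqrt{D}$)
$f{\left(C \right)} = \sqrt{2} \sqrt{C}$
$\frac{1}{- 12 \frac{15}{-39} f{\left(A{\left(3 \right)} \right)}} = \frac{1}{- 12 \frac{15}{-39} \sqrt{2} \sqrt{-2}} = \frac{1}{- 12 \cdot 15 \left(- \frac{1}{39}\right) \sqrt{2} i \sqrt{2}} = \frac{1}{\left(-12\right) \left(- \frac{5}{13}\right) 2 i} = \frac{1}{\frac{60}{13} \cdot 2 i} = \frac{1}{\frac{120}{13} i} = - \frac{13 i}{120}$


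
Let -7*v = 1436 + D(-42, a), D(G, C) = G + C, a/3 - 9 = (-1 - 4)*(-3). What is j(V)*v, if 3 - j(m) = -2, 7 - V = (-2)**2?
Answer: -7330/7 ≈ -1047.1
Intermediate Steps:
V = 3 (V = 7 - 1*(-2)**2 = 7 - 1*4 = 7 - 4 = 3)
j(m) = 5 (j(m) = 3 - 1*(-2) = 3 + 2 = 5)
a = 72 (a = 27 + 3*((-1 - 4)*(-3)) = 27 + 3*(-5*(-3)) = 27 + 3*15 = 27 + 45 = 72)
D(G, C) = C + G
v = -1466/7 (v = -(1436 + (72 - 42))/7 = -(1436 + 30)/7 = -1/7*1466 = -1466/7 ≈ -209.43)
j(V)*v = 5*(-1466/7) = -7330/7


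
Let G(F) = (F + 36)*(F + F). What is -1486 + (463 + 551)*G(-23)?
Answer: -607858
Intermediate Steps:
G(F) = 2*F*(36 + F) (G(F) = (36 + F)*(2*F) = 2*F*(36 + F))
-1486 + (463 + 551)*G(-23) = -1486 + (463 + 551)*(2*(-23)*(36 - 23)) = -1486 + 1014*(2*(-23)*13) = -1486 + 1014*(-598) = -1486 - 606372 = -607858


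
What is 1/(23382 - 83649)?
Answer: -1/60267 ≈ -1.6593e-5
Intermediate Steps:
1/(23382 - 83649) = 1/(-60267) = -1/60267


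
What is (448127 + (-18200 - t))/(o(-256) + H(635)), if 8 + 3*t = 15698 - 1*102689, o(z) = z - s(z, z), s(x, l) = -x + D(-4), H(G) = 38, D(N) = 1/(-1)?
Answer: -1376780/1419 ≈ -970.25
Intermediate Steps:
D(N) = -1
s(x, l) = -1 - x (s(x, l) = -x - 1 = -1 - x)
o(z) = 1 + 2*z (o(z) = z - (-1 - z) = z + (1 + z) = 1 + 2*z)
t = -86999/3 (t = -8/3 + (15698 - 1*102689)/3 = -8/3 + (15698 - 102689)/3 = -8/3 + (⅓)*(-86991) = -8/3 - 28997 = -86999/3 ≈ -29000.)
(448127 + (-18200 - t))/(o(-256) + H(635)) = (448127 + (-18200 - 1*(-86999/3)))/((1 + 2*(-256)) + 38) = (448127 + (-18200 + 86999/3))/((1 - 512) + 38) = (448127 + 32399/3)/(-511 + 38) = (1376780/3)/(-473) = (1376780/3)*(-1/473) = -1376780/1419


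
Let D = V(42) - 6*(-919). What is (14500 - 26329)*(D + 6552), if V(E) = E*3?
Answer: -144219168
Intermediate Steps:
V(E) = 3*E
D = 5640 (D = 3*42 - 6*(-919) = 126 - 1*(-5514) = 126 + 5514 = 5640)
(14500 - 26329)*(D + 6552) = (14500 - 26329)*(5640 + 6552) = -11829*12192 = -144219168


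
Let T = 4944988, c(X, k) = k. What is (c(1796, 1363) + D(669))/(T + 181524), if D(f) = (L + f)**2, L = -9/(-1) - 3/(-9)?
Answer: 1038373/11534652 ≈ 0.090022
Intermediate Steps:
L = 28/3 (L = -9*(-1) - 3*(-1/9) = 9 + 1/3 = 28/3 ≈ 9.3333)
D(f) = (28/3 + f)**2
(c(1796, 1363) + D(669))/(T + 181524) = (1363 + (28 + 3*669)**2/9)/(4944988 + 181524) = (1363 + (28 + 2007)**2/9)/5126512 = (1363 + (1/9)*2035**2)*(1/5126512) = (1363 + (1/9)*4141225)*(1/5126512) = (1363 + 4141225/9)*(1/5126512) = (4153492/9)*(1/5126512) = 1038373/11534652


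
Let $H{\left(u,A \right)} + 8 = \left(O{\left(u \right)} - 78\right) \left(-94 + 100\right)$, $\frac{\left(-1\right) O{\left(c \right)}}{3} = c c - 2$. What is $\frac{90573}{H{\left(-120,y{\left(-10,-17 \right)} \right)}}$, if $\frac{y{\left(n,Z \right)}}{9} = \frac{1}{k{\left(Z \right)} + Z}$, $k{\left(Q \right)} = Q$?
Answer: $- \frac{90573}{259640} \approx -0.34884$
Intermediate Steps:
$y{\left(n,Z \right)} = \frac{9}{2 Z}$ ($y{\left(n,Z \right)} = \frac{9}{Z + Z} = \frac{9}{2 Z}$)
$O{\left(c \right)} = 6 - 3 c^{2}$ ($O{\left(c \right)} = - 3 \left(c c - 2\right) = - 3 \left(c^{2} - 2\right) = - 3 \left(-2 + c^{2}\right) = 6 - 3 c^{2}$)
$H{\left(u,A \right)} = -440 - 18 u^{2}$ ($H{\left(u,A \right)} = -8 + \left(\left(6 - 3 u^{2}\right) - 78\right) \left(-94 + 100\right) = -8 + \left(-72 - 3 u^{2}\right) 6 = -8 - \left(432 + 18 u^{2}\right) = -440 - 18 u^{2}$)
$\frac{90573}{H{\left(-120,y{\left(-10,-17 \right)} \right)}} = \frac{90573}{-440 - 18 \left(-120\right)^{2}} = \frac{90573}{-440 - 259200} = \frac{90573}{-259640} = 90573 \left(- \frac{1}{259640}\right) = - \frac{90573}{259640}$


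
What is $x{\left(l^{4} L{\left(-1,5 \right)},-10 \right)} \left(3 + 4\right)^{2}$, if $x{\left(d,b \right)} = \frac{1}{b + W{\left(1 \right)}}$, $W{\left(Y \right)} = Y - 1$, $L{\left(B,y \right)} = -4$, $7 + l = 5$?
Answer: $- \frac{49}{10} \approx -4.9$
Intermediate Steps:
$l = -2$ ($l = -7 + 5 = -2$)
$W{\left(Y \right)} = -1 + Y$
$x{\left(d,b \right)} = \frac{1}{b}$ ($x{\left(d,b \right)} = \frac{1}{b + \left(-1 + 1\right)} = \frac{1}{b + 0} = \frac{1}{b}$)
$x{\left(l^{4} L{\left(-1,5 \right)},-10 \right)} \left(3 + 4\right)^{2} = \frac{\left(3 + 4\right)^{2}}{-10} = - \frac{7^{2}}{10} = \left(- \frac{1}{10}\right) 49 = - \frac{49}{10}$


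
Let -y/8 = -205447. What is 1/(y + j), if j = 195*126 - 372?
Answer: 1/1667774 ≈ 5.9960e-7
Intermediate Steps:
y = 1643576 (y = -8*(-205447) = 1643576)
j = 24198 (j = 24570 - 372 = 24198)
1/(y + j) = 1/(1643576 + 24198) = 1/1667774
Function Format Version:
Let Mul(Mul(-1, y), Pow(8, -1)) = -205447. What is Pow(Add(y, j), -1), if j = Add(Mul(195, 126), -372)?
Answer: Rational(1, 1667774) ≈ 5.9960e-7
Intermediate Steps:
y = 1643576 (y = Mul(-8, -205447) = 1643576)
j = 24198 (j = Add(24570, -372) = 24198)
Pow(Add(y, j), -1) = Pow(Add(1643576, 24198), -1) = Pow(1667774, -1) = Rational(1, 1667774)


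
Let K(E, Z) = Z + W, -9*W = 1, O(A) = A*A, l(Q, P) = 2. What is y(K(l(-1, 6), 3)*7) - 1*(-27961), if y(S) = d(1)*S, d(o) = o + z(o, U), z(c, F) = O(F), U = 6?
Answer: 258383/9 ≈ 28709.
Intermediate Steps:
O(A) = A²
z(c, F) = F²
W = -⅑ (W = -⅑*1 = -⅑ ≈ -0.11111)
K(E, Z) = -⅑ + Z (K(E, Z) = Z - ⅑ = -⅑ + Z)
d(o) = 36 + o (d(o) = o + 6² = o + 36 = 36 + o)
y(S) = 37*S (y(S) = (36 + 1)*S = 37*S)
y(K(l(-1, 6), 3)*7) - 1*(-27961) = 37*((-⅑ + 3)*7) - 1*(-27961) = 37*((26/9)*7) + 27961 = 37*(182/9) + 27961 = 6734/9 + 27961 = 258383/9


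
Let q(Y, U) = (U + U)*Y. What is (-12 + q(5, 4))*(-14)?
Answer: -392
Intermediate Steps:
q(Y, U) = 2*U*Y (q(Y, U) = (2*U)*Y = 2*U*Y)
(-12 + q(5, 4))*(-14) = (-12 + 2*4*5)*(-14) = (-12 + 40)*(-14) = 28*(-14) = -392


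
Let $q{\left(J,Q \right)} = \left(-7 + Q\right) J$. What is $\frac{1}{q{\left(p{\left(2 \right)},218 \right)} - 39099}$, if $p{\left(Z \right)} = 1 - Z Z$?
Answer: $- \frac{1}{39732} \approx -2.5169 \cdot 10^{-5}$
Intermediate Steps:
$p{\left(Z \right)} = 1 - Z^{2}$
$q{\left(J,Q \right)} = J \left(-7 + Q\right)$
$\frac{1}{q{\left(p{\left(2 \right)},218 \right)} - 39099} = \frac{1}{\left(1 - 2^{2}\right) \left(-7 + 218\right) - 39099} = \frac{1}{\left(1 - 4\right) 211 - 39099} = \frac{1}{\left(-3\right) 211 - 39099} = \frac{1}{-633 - 39099} = \frac{1}{-39732} = - \frac{1}{39732}$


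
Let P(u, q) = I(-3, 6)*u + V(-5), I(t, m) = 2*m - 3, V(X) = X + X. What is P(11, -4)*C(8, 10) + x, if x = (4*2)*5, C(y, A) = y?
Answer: 752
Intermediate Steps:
V(X) = 2*X
x = 40 (x = 8*5 = 40)
I(t, m) = -3 + 2*m
P(u, q) = -10 + 9*u (P(u, q) = (-3 + 2*6)*u + 2*(-5) = (-3 + 12)*u - 10 = 9*u - 10 = -10 + 9*u)
P(11, -4)*C(8, 10) + x = (-10 + 9*11)*8 + 40 = (-10 + 99)*8 + 40 = 89*8 + 40 = 712 + 40 = 752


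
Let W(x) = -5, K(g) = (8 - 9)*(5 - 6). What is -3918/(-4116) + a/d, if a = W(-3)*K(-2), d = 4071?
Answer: 2654933/2792706 ≈ 0.95067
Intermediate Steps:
K(g) = 1 (K(g) = -1*(-1) = 1)
a = -5 (a = -5*1 = -5)
-3918/(-4116) + a/d = -3918/(-4116) - 5/4071 = -3918*(-1/4116) - 5*1/4071 = 653/686 - 5/4071 = 2654933/2792706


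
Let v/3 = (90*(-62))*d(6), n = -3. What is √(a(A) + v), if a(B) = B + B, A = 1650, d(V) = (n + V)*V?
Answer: 2*I*√74505 ≈ 545.91*I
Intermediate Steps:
d(V) = V*(-3 + V) (d(V) = (-3 + V)*V = V*(-3 + V))
a(B) = 2*B
v = -301320 (v = 3*((90*(-62))*(6*(-3 + 6))) = 3*(-33480*3) = 3*(-5580*18) = 3*(-100440) = -301320)
√(a(A) + v) = √(2*1650 - 301320) = √(3300 - 301320) = √(-298020) = 2*I*√74505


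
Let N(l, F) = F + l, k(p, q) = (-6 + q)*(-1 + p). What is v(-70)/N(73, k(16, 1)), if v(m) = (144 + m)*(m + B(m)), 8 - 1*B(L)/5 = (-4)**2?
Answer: 4070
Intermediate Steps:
k(p, q) = (-1 + p)*(-6 + q)
B(L) = -40 (B(L) = 40 - 5*(-4)**2 = 40 - 5*16 = 40 - 80 = -40)
v(m) = (-40 + m)*(144 + m) (v(m) = (144 + m)*(m - 40) = (144 + m)*(-40 + m) = (-40 + m)*(144 + m))
v(-70)/N(73, k(16, 1)) = (-5760 + (-70)**2 + 104*(-70))/((6 - 1*1 - 6*16 + 16*1) + 73) = (-5760 + 4900 - 7280)/((6 - 1 - 96 + 16) + 73) = -8140/(-75 + 73) = -8140/(-2) = -8140*(-1/2) = 4070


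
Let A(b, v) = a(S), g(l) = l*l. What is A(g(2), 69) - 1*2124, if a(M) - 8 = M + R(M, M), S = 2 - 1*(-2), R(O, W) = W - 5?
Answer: -2113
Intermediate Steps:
R(O, W) = -5 + W
g(l) = l²
S = 4 (S = 2 + 2 = 4)
a(M) = 3 + 2*M (a(M) = 8 + (M + (-5 + M)) = 8 + (-5 + 2*M) = 3 + 2*M)
A(b, v) = 11 (A(b, v) = 3 + 2*4 = 3 + 8 = 11)
A(g(2), 69) - 1*2124 = 11 - 1*2124 = 11 - 2124 = -2113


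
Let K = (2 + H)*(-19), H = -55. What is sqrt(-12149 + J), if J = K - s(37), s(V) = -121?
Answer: I*sqrt(11021) ≈ 104.98*I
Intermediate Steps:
K = 1007 (K = (2 - 55)*(-19) = -53*(-19) = 1007)
J = 1128 (J = 1007 - 1*(-121) = 1007 + 121 = 1128)
sqrt(-12149 + J) = sqrt(-12149 + 1128) = sqrt(-11021) = I*sqrt(11021)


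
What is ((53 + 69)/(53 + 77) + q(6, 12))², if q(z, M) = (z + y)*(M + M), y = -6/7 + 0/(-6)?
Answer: 3202088569/207025 ≈ 15467.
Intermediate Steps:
y = -6/7 (y = -6*⅐ + 0*(-⅙) = -6/7 + 0 = -6/7 ≈ -0.85714)
q(z, M) = 2*M*(-6/7 + z) (q(z, M) = (z - 6/7)*(M + M) = (-6/7 + z)*(2*M) = 2*M*(-6/7 + z))
((53 + 69)/(53 + 77) + q(6, 12))² = ((53 + 69)/(53 + 77) + (2/7)*12*(-6 + 7*6))² = (122/130 + (2/7)*12*(-6 + 42))² = (122*(1/130) + (2/7)*12*36)² = (61/65 + 864/7)² = (56587/455)² = 3202088569/207025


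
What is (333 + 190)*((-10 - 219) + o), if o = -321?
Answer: -287650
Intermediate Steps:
(333 + 190)*((-10 - 219) + o) = (333 + 190)*((-10 - 219) - 321) = 523*(-229 - 321) = 523*(-550) = -287650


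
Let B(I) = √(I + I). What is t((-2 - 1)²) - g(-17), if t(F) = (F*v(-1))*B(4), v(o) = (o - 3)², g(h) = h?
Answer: 17 + 288*√2 ≈ 424.29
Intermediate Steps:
B(I) = √2*√I (B(I) = √(2*I) = √2*√I)
v(o) = (-3 + o)²
t(F) = 32*F*√2 (t(F) = (F*(-3 - 1)²)*(√2*√4) = (F*(-4)²)*(√2*2) = (F*16)*(2*√2) = (16*F)*(2*√2) = 32*F*√2)
t((-2 - 1)²) - g(-17) = 32*(-2 - 1)²*√2 - 1*(-17) = 32*(-3)²*√2 + 17 = 32*9*√2 + 17 = 288*√2 + 17 = 17 + 288*√2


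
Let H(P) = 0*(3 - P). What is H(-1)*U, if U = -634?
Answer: 0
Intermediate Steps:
H(P) = 0
H(-1)*U = 0*(-634) = 0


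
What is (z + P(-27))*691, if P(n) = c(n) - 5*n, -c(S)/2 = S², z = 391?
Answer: -644012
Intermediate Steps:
c(S) = -2*S²
P(n) = -5*n - 2*n² (P(n) = -2*n² - 5*n = -5*n - 2*n²)
(z + P(-27))*691 = (391 - 27*(-5 - 2*(-27)))*691 = (391 - 27*(-5 + 54))*691 = (391 - 27*49)*691 = (391 - 1323)*691 = -932*691 = -644012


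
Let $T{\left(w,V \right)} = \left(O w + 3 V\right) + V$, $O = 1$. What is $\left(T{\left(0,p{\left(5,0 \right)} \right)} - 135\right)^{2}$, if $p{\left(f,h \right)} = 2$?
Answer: $16129$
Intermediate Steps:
$T{\left(w,V \right)} = w + 4 V$ ($T{\left(w,V \right)} = \left(1 w + 3 V\right) + V = \left(w + 3 V\right) + V = w + 4 V$)
$\left(T{\left(0,p{\left(5,0 \right)} \right)} - 135\right)^{2} = \left(\left(0 + 4 \cdot 2\right) - 135\right)^{2} = \left(\left(0 + 8\right) - 135\right)^{2} = \left(8 - 135\right)^{2} = \left(-127\right)^{2} = 16129$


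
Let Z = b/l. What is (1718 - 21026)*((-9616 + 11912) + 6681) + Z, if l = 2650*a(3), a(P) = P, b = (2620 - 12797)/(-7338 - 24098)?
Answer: -43317454120629023/249916200 ≈ -1.7333e+8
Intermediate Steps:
b = 10177/31436 (b = -10177/(-31436) = -10177*(-1/31436) = 10177/31436 ≈ 0.32374)
l = 7950 (l = 2650*3 = 7950)
Z = 10177/249916200 (Z = (10177/31436)/7950 = (10177/31436)*(1/7950) = 10177/249916200 ≈ 4.0722e-5)
(1718 - 21026)*((-9616 + 11912) + 6681) + Z = (1718 - 21026)*((-9616 + 11912) + 6681) + 10177/249916200 = -19308*(2296 + 6681) + 10177/249916200 = -19308*8977 + 10177/249916200 = -173327916 + 10177/249916200 = -43317454120629023/249916200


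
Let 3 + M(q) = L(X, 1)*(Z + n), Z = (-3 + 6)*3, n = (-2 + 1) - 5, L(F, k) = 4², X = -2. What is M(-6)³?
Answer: 91125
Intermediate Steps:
L(F, k) = 16
n = -6 (n = -1 - 5 = -6)
Z = 9 (Z = 3*3 = 9)
M(q) = 45 (M(q) = -3 + 16*(9 - 6) = -3 + 16*3 = -3 + 48 = 45)
M(-6)³ = 45³ = 91125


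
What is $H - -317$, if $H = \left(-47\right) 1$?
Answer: $270$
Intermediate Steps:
$H = -47$
$H - -317 = -47 - -317 = -47 + 317 = 270$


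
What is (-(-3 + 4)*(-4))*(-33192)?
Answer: -132768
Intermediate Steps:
(-(-3 + 4)*(-4))*(-33192) = (-1*1*(-4))*(-33192) = -1*(-4)*(-33192) = 4*(-33192) = -132768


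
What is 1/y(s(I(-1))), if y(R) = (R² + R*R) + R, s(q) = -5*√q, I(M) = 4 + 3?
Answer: 2/699 + √7/24465 ≈ 0.0029694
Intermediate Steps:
I(M) = 7
y(R) = R + 2*R² (y(R) = (R² + R²) + R = 2*R² + R = R + 2*R²)
1/y(s(I(-1))) = 1/((-5*√7)*(1 + 2*(-5*√7))) = 1/((-5*√7)*(1 - 10*√7)) = 1/(-5*√7*(1 - 10*√7)) = -√7/(35*(1 - 10*√7))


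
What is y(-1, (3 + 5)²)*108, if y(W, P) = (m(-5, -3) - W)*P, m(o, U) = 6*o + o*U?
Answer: -96768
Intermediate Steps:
m(o, U) = 6*o + U*o
y(W, P) = P*(-15 - W) (y(W, P) = (-5*(6 - 3) - W)*P = (-5*3 - W)*P = (-15 - W)*P = P*(-15 - W))
y(-1, (3 + 5)²)*108 = -(3 + 5)²*(15 - 1)*108 = -1*8²*14*108 = -1*64*14*108 = -896*108 = -96768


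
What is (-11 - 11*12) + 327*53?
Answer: 17188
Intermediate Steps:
(-11 - 11*12) + 327*53 = (-11 - 132) + 17331 = -143 + 17331 = 17188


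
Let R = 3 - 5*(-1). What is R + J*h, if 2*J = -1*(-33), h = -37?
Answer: -1205/2 ≈ -602.50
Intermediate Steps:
R = 8 (R = 3 + 5 = 8)
J = 33/2 (J = (-1*(-33))/2 = (½)*33 = 33/2 ≈ 16.500)
R + J*h = 8 + (33/2)*(-37) = 8 - 1221/2 = -1205/2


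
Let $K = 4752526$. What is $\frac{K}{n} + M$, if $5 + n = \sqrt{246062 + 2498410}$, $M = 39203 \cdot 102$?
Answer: $\frac{10974260448212}{2744447} + \frac{9505052 \sqrt{686118}}{2744447} \approx 4.0016 \cdot 10^{6}$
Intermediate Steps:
$M = 3998706$
$n = -5 + 2 \sqrt{686118}$ ($n = -5 + \sqrt{246062 + 2498410} = -5 + \sqrt{2744472} = -5 + 2 \sqrt{686118} \approx 1651.6$)
$\frac{K}{n} + M = \frac{4752526}{-5 + 2 \sqrt{686118}} + 3998706 = 3998706 + \frac{4752526}{-5 + 2 \sqrt{686118}}$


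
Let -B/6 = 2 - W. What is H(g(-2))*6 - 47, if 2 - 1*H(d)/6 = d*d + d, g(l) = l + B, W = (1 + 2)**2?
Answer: -59015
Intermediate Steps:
W = 9 (W = 3**2 = 9)
B = 42 (B = -6*(2 - 1*9) = -6*(2 - 9) = -6*(-7) = 42)
g(l) = 42 + l (g(l) = l + 42 = 42 + l)
H(d) = 12 - 6*d - 6*d**2 (H(d) = 12 - 6*(d*d + d) = 12 - 6*(d**2 + d) = 12 - 6*(d + d**2) = 12 + (-6*d - 6*d**2) = 12 - 6*d - 6*d**2)
H(g(-2))*6 - 47 = (12 - 6*(42 - 2) - 6*(42 - 2)**2)*6 - 47 = (12 - 6*40 - 6*40**2)*6 - 47 = (12 - 240 - 6*1600)*6 - 47 = (12 - 240 - 9600)*6 - 47 = -9828*6 - 47 = -58968 - 47 = -59015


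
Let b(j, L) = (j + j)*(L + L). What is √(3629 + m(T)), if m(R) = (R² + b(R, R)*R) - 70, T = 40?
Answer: √261159 ≈ 511.04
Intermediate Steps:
b(j, L) = 4*L*j (b(j, L) = (2*j)*(2*L) = 4*L*j)
m(R) = -70 + R² + 4*R³ (m(R) = (R² + (4*R*R)*R) - 70 = (R² + (4*R²)*R) - 70 = (R² + 4*R³) - 70 = -70 + R² + 4*R³)
√(3629 + m(T)) = √(3629 + (-70 + 40² + 4*40³)) = √(3629 + (-70 + 1600 + 4*64000)) = √(3629 + (-70 + 1600 + 256000)) = √(3629 + 257530) = √261159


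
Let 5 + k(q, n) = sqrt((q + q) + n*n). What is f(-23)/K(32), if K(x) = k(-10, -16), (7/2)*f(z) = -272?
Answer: -2720/1477 - 1088*sqrt(59)/1477 ≈ -7.4997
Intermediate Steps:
f(z) = -544/7 (f(z) = (2/7)*(-272) = -544/7)
k(q, n) = -5 + sqrt(n**2 + 2*q) (k(q, n) = -5 + sqrt((q + q) + n*n) = -5 + sqrt(2*q + n**2) = -5 + sqrt(n**2 + 2*q))
K(x) = -5 + 2*sqrt(59) (K(x) = -5 + sqrt((-16)**2 + 2*(-10)) = -5 + sqrt(256 - 20) = -5 + sqrt(236) = -5 + 2*sqrt(59))
f(-23)/K(32) = -544/(7*(-5 + 2*sqrt(59)))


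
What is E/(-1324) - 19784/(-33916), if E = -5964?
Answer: 14279315/2806549 ≈ 5.0879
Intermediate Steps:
E/(-1324) - 19784/(-33916) = -5964/(-1324) - 19784/(-33916) = -5964*(-1/1324) - 19784*(-1/33916) = 1491/331 + 4946/8479 = 14279315/2806549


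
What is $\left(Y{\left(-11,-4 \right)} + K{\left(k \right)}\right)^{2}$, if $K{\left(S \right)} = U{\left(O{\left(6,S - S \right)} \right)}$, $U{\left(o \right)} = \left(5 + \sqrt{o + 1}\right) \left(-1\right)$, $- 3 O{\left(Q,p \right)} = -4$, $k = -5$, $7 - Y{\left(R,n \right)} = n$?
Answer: $\frac{\left(18 - \sqrt{21}\right)^{2}}{9} \approx 20.003$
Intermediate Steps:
$Y{\left(R,n \right)} = 7 - n$
$O{\left(Q,p \right)} = \frac{4}{3}$ ($O{\left(Q,p \right)} = \left(- \frac{1}{3}\right) \left(-4\right) = \frac{4}{3}$)
$U{\left(o \right)} = -5 - \sqrt{1 + o}$ ($U{\left(o \right)} = \left(5 + \sqrt{1 + o}\right) \left(-1\right) = -5 - \sqrt{1 + o}$)
$K{\left(S \right)} = -5 - \frac{\sqrt{21}}{3}$ ($K{\left(S \right)} = -5 - \sqrt{1 + \frac{4}{3}} = -5 - \sqrt{\frac{7}{3}} = -5 - \frac{\sqrt{21}}{3}$)
$\left(Y{\left(-11,-4 \right)} + K{\left(k \right)}\right)^{2} = \left(\left(7 - -4\right) - \left(5 + \frac{\sqrt{21}}{3}\right)\right)^{2} = \left(\left(7 + 4\right) - \left(5 + \frac{\sqrt{21}}{3}\right)\right)^{2} = \left(11 - \left(5 + \frac{\sqrt{21}}{3}\right)\right)^{2} = \left(6 - \frac{\sqrt{21}}{3}\right)^{2}$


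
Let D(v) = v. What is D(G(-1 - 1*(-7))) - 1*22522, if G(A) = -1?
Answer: -22523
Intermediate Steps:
D(G(-1 - 1*(-7))) - 1*22522 = -1 - 1*22522 = -1 - 22522 = -22523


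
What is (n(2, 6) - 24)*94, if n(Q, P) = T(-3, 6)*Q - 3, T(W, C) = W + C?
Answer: -1974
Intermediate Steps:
T(W, C) = C + W
n(Q, P) = -3 + 3*Q (n(Q, P) = (6 - 3)*Q - 3 = 3*Q - 3 = -3 + 3*Q)
(n(2, 6) - 24)*94 = ((-3 + 3*2) - 24)*94 = ((-3 + 6) - 24)*94 = (3 - 24)*94 = -21*94 = -1974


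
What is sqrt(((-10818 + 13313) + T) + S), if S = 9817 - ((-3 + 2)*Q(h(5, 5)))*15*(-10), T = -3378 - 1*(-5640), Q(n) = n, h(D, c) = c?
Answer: 48*sqrt(6) ≈ 117.58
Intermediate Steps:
T = 2262 (T = -3378 + 5640 = 2262)
S = 9067 (S = 9817 - ((-3 + 2)*5)*15*(-10) = 9817 - -1*5*15*(-10) = 9817 - (-5*15)*(-10) = 9817 - (-75)*(-10) = 9817 - 1*750 = 9817 - 750 = 9067)
sqrt(((-10818 + 13313) + T) + S) = sqrt(((-10818 + 13313) + 2262) + 9067) = sqrt((2495 + 2262) + 9067) = sqrt(4757 + 9067) = sqrt(13824) = 48*sqrt(6)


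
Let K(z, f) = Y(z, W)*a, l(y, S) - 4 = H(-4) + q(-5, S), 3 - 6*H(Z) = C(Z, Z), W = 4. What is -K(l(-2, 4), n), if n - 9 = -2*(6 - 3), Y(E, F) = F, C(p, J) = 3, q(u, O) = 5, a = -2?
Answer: 8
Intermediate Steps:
H(Z) = 0 (H(Z) = ½ - ⅙*3 = ½ - ½ = 0)
n = 3 (n = 9 - 2*(6 - 3) = 9 - 2*3 = 9 - 6 = 3)
l(y, S) = 9 (l(y, S) = 4 + (0 + 5) = 4 + 5 = 9)
K(z, f) = -8 (K(z, f) = 4*(-2) = -8)
-K(l(-2, 4), n) = -1*(-8) = 8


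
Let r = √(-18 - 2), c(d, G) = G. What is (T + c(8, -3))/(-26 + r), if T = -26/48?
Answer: 1105/8352 + 85*I*√5/8352 ≈ 0.1323 + 0.022757*I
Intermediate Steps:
T = -13/24 (T = -26*1/48 = -13/24 ≈ -0.54167)
r = 2*I*√5 (r = √(-20) = 2*I*√5 ≈ 4.4721*I)
(T + c(8, -3))/(-26 + r) = (-13/24 - 3)/(-26 + 2*I*√5) = -85/(24*(-26 + 2*I*√5))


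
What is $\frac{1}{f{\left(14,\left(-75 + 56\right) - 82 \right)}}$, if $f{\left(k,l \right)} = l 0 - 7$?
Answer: $- \frac{1}{7} \approx -0.14286$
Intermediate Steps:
$f{\left(k,l \right)} = -7$ ($f{\left(k,l \right)} = 0 - 7 = -7$)
$\frac{1}{f{\left(14,\left(-75 + 56\right) - 82 \right)}} = \frac{1}{-7} = - \frac{1}{7}$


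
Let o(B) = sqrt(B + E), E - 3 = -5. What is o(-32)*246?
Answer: 246*I*sqrt(34) ≈ 1434.4*I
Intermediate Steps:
E = -2 (E = 3 - 5 = -2)
o(B) = sqrt(-2 + B) (o(B) = sqrt(B - 2) = sqrt(-2 + B))
o(-32)*246 = sqrt(-2 - 32)*246 = sqrt(-34)*246 = (I*sqrt(34))*246 = 246*I*sqrt(34)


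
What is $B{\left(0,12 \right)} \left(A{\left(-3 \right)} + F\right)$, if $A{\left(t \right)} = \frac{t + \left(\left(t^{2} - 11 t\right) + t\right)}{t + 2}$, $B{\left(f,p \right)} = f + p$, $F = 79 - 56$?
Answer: $-156$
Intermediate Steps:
$F = 23$
$A{\left(t \right)} = \frac{t^{2} - 9 t}{2 + t}$ ($A{\left(t \right)} = \frac{t + \left(t^{2} - 10 t\right)}{2 + t} = \frac{t^{2} - 9 t}{2 + t}$)
$B{\left(0,12 \right)} \left(A{\left(-3 \right)} + F\right) = \left(0 + 12\right) \left(- \frac{3 \left(-9 - 3\right)}{2 - 3} + 23\right) = 12 \left(\left(-3\right) \frac{1}{-1} \left(-12\right) + 23\right) = 12 \left(\left(-3\right) \left(-1\right) \left(-12\right) + 23\right) = 12 \left(-36 + 23\right) = 12 \left(-13\right) = -156$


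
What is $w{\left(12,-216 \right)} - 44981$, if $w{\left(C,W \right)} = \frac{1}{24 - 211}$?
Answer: $- \frac{8411448}{187} \approx -44981.0$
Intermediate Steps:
$w{\left(C,W \right)} = - \frac{1}{187}$ ($w{\left(C,W \right)} = \frac{1}{-187} = - \frac{1}{187}$)
$w{\left(12,-216 \right)} - 44981 = - \frac{1}{187} - 44981 = - \frac{8411448}{187}$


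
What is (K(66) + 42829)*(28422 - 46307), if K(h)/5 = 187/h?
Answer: -4597500215/6 ≈ -7.6625e+8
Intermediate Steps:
K(h) = 935/h (K(h) = 5*(187/h) = 935/h)
(K(66) + 42829)*(28422 - 46307) = (935/66 + 42829)*(28422 - 46307) = (935*(1/66) + 42829)*(-17885) = (85/6 + 42829)*(-17885) = (257059/6)*(-17885) = -4597500215/6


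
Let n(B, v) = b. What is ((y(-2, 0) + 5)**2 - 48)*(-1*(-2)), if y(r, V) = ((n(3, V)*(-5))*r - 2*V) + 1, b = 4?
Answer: 4136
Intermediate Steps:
n(B, v) = 4
y(r, V) = 1 - 20*r - 2*V (y(r, V) = ((4*(-5))*r - 2*V) + 1 = (-20*r - 2*V) + 1 = 1 - 20*r - 2*V)
((y(-2, 0) + 5)**2 - 48)*(-1*(-2)) = (((1 - 20*(-2) - 2*0) + 5)**2 - 48)*(-1*(-2)) = (((1 + 40 + 0) + 5)**2 - 48)*2 = ((41 + 5)**2 - 48)*2 = (46**2 - 48)*2 = (2116 - 48)*2 = 2068*2 = 4136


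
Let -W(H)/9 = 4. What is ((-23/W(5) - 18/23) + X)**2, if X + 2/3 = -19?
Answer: 269058409/685584 ≈ 392.45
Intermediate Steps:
X = -59/3 (X = -2/3 - 19 = -59/3 ≈ -19.667)
W(H) = -36 (W(H) = -9*4 = -36)
((-23/W(5) - 18/23) + X)**2 = ((-23/(-36) - 18/23) - 59/3)**2 = ((-23*(-1/36) - 18*1/23) - 59/3)**2 = ((23/36 - 18/23) - 59/3)**2 = (-119/828 - 59/3)**2 = (-16403/828)**2 = 269058409/685584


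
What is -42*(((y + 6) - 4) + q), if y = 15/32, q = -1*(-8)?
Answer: -7035/16 ≈ -439.69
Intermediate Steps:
q = 8
y = 15/32 (y = 15*(1/32) = 15/32 ≈ 0.46875)
-42*(((y + 6) - 4) + q) = -42*(((15/32 + 6) - 4) + 8) = -42*((207/32 - 4) + 8) = -42*(79/32 + 8) = -42*335/32 = -7035/16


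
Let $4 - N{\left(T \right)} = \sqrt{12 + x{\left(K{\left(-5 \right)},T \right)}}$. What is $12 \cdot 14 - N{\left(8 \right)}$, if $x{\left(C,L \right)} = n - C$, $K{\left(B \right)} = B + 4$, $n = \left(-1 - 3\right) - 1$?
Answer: $164 + 2 \sqrt{2} \approx 166.83$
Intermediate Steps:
$n = -5$ ($n = -4 - 1 = -5$)
$K{\left(B \right)} = 4 + B$
$x{\left(C,L \right)} = -5 - C$
$N{\left(T \right)} = 4 - 2 \sqrt{2}$ ($N{\left(T \right)} = 4 - \sqrt{12 - 4} = 4 - \sqrt{8} = 4 - 2 \sqrt{2}$)
$12 \cdot 14 - N{\left(8 \right)} = 12 \cdot 14 - \left(4 - 2 \sqrt{2}\right) = 168 - \left(4 - 2 \sqrt{2}\right) = 164 + 2 \sqrt{2}$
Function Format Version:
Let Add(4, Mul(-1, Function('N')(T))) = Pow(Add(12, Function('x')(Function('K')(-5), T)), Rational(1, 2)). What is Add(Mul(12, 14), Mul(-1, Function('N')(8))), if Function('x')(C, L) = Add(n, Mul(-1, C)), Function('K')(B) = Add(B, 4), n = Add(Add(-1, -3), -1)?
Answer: Add(164, Mul(2, Pow(2, Rational(1, 2)))) ≈ 166.83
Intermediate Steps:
n = -5 (n = Add(-4, -1) = -5)
Function('K')(B) = Add(4, B)
Function('x')(C, L) = Add(-5, Mul(-1, C))
Function('N')(T) = Add(4, Mul(-2, Pow(2, Rational(1, 2)))) (Function('N')(T) = Add(4, Mul(-1, Pow(Add(12, Add(-5, Mul(-1, Add(4, -5)))), Rational(1, 2)))) = Add(4, Mul(-1, Pow(Add(12, Add(-5, Mul(-1, -1))), Rational(1, 2)))) = Add(4, Mul(-1, Pow(Add(12, Add(-5, 1)), Rational(1, 2)))) = Add(4, Mul(-1, Pow(Add(12, -4), Rational(1, 2)))) = Add(4, Mul(-1, Pow(8, Rational(1, 2)))) = Add(4, Mul(-1, Mul(2, Pow(2, Rational(1, 2))))) = Add(4, Mul(-2, Pow(2, Rational(1, 2)))))
Add(Mul(12, 14), Mul(-1, Function('N')(8))) = Add(Mul(12, 14), Mul(-1, Add(4, Mul(-2, Pow(2, Rational(1, 2)))))) = Add(168, Add(-4, Mul(2, Pow(2, Rational(1, 2))))) = Add(164, Mul(2, Pow(2, Rational(1, 2))))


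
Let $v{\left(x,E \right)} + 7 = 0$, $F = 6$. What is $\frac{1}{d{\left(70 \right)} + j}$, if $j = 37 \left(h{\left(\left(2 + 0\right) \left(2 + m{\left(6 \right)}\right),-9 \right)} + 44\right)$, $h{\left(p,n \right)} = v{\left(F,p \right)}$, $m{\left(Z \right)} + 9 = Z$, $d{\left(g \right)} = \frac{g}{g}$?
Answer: $\frac{1}{1370} \approx 0.00072993$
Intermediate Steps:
$v{\left(x,E \right)} = -7$ ($v{\left(x,E \right)} = -7 + 0 = -7$)
$d{\left(g \right)} = 1$
$m{\left(Z \right)} = -9 + Z$
$h{\left(p,n \right)} = -7$
$j = 1369$ ($j = 37 \left(-7 + 44\right) = 37 \cdot 37 = 1369$)
$\frac{1}{d{\left(70 \right)} + j} = \frac{1}{1 + 1369} = \frac{1}{1370}$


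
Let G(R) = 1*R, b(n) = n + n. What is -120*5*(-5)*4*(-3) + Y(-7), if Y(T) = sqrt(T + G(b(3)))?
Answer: -36000 + I ≈ -36000.0 + 1.0*I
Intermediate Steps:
b(n) = 2*n
G(R) = R
Y(T) = sqrt(6 + T) (Y(T) = sqrt(T + 2*3) = sqrt(T + 6) = sqrt(6 + T))
-120*5*(-5)*4*(-3) + Y(-7) = -120*5*(-5)*4*(-3) + sqrt(6 - 7) = -(-3000)*(-12) + sqrt(-1) = -120*300 + I = -36000 + I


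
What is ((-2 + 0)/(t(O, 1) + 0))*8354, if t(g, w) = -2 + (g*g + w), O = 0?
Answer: 16708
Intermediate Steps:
t(g, w) = -2 + w + g² (t(g, w) = -2 + (g² + w) = -2 + (w + g²) = -2 + w + g²)
((-2 + 0)/(t(O, 1) + 0))*8354 = ((-2 + 0)/((-2 + 1 + 0²) + 0))*8354 = -2/((-2 + 1 + 0) + 0)*8354 = -2/(-1 + 0)*8354 = -2/(-1)*8354 = -2*(-1)*8354 = 2*8354 = 16708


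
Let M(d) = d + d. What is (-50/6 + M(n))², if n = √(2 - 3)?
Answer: 589/9 - 100*I/3 ≈ 65.444 - 33.333*I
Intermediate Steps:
n = I (n = √(-1) = I ≈ 1.0*I)
M(d) = 2*d
(-50/6 + M(n))² = (-50/6 + 2*I)² = (-50*⅙ + 2*I)² = (-25/3 + 2*I)²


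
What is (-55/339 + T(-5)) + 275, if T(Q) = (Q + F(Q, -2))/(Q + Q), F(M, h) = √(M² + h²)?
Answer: 186679/678 - √29/10 ≈ 274.80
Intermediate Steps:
T(Q) = (Q + √(4 + Q²))/(2*Q) (T(Q) = (Q + √(Q² + (-2)²))/(Q + Q) = (Q + √(Q² + 4))/((2*Q)) = (Q + √(4 + Q²))*(1/(2*Q)) = (Q + √(4 + Q²))/(2*Q))
(-55/339 + T(-5)) + 275 = (-55/339 + (½)*(-5 + √(4 + (-5)²))/(-5)) + 275 = (-55*1/339 + (½)*(-⅕)*(-5 + √(4 + 25))) + 275 = (-55/339 + (½)*(-⅕)*(-5 + √29)) + 275 = (-55/339 + (½ - √29/10)) + 275 = (229/678 - √29/10) + 275 = 186679/678 - √29/10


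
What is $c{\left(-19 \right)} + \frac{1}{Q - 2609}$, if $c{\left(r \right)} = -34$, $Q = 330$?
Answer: $- \frac{77487}{2279} \approx -34.0$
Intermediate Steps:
$c{\left(-19 \right)} + \frac{1}{Q - 2609} = -34 + \frac{1}{330 - 2609} = -34 + \frac{1}{-2279} = -34 - \frac{1}{2279} = - \frac{77487}{2279}$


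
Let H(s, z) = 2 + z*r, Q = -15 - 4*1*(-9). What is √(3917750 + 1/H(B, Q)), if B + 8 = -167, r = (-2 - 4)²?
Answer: √2250998111758/758 ≈ 1979.3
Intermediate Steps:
r = 36 (r = (-6)² = 36)
B = -175 (B = -8 - 167 = -175)
Q = 21 (Q = -15 - 4*(-9) = -15 + 36 = 21)
H(s, z) = 2 + 36*z (H(s, z) = 2 + z*36 = 2 + 36*z)
√(3917750 + 1/H(B, Q)) = √(3917750 + 1/(2 + 36*21)) = √(3917750 + 1/(2 + 756)) = √(3917750 + 1/758) = √(2969654501/758) = √2250998111758/758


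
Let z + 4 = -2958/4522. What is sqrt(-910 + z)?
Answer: I*sqrt(16179317)/133 ≈ 30.243*I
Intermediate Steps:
z = -619/133 (z = -4 - 2958/4522 = -4 - 2958*1/4522 = -4 - 87/133 = -619/133 ≈ -4.6541)
sqrt(-910 + z) = sqrt(-910 - 619/133) = sqrt(-121649/133) = I*sqrt(16179317)/133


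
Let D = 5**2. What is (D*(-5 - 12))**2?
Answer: 180625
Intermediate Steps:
D = 25
(D*(-5 - 12))**2 = (25*(-5 - 12))**2 = (25*(-17))**2 = (-425)**2 = 180625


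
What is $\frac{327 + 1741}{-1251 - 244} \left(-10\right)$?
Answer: $\frac{4136}{299} \approx 13.833$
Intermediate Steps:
$\frac{327 + 1741}{-1251 - 244} \left(-10\right) = \frac{2068}{-1495} \left(-10\right) = 2068 \left(- \frac{1}{1495}\right) \left(-10\right) = \left(- \frac{2068}{1495}\right) \left(-10\right) = \frac{4136}{299}$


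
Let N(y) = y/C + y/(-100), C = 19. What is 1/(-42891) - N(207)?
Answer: -719155297/81492900 ≈ -8.8248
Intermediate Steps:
N(y) = 81*y/1900 (N(y) = y/19 + y/(-100) = y*(1/19) + y*(-1/100) = y/19 - y/100 = 81*y/1900)
1/(-42891) - N(207) = 1/(-42891) - 81*207/1900 = -1/42891 - 1*16767/1900 = -1/42891 - 16767/1900 = -719155297/81492900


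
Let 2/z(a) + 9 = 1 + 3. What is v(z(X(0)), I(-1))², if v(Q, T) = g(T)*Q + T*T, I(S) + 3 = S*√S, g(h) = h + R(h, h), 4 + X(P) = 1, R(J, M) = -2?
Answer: 1476/25 + 128*I ≈ 59.04 + 128.0*I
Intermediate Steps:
X(P) = -3 (X(P) = -4 + 1 = -3)
z(a) = -⅖ (z(a) = 2/(-9 + (1 + 3)) = 2/(-9 + 4) = 2/(-5) = 2*(-⅕) = -⅖)
g(h) = -2 + h (g(h) = h - 2 = -2 + h)
I(S) = -3 + S^(3/2) (I(S) = -3 + S*√S = -3 + S^(3/2))
v(Q, T) = T² + Q*(-2 + T) (v(Q, T) = (-2 + T)*Q + T*T = Q*(-2 + T) + T² = T² + Q*(-2 + T))
v(z(X(0)), I(-1))² = ((-3 + (-1)^(3/2))² - 2*(-2 + (-3 + (-1)^(3/2)))/5)² = ((-3 - I)² - 2*(-2 + (-3 - I))/5)² = ((-3 - I)² - 2*(-5 - I)/5)² = ((-3 - I)² + (2 + 2*I/5))² = (2 + (-3 - I)² + 2*I/5)²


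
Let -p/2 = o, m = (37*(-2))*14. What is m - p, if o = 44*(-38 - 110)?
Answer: -14060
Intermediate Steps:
m = -1036 (m = -74*14 = -1036)
o = -6512 (o = 44*(-148) = -6512)
p = 13024 (p = -2*(-6512) = 13024)
m - p = -1036 - 1*13024 = -1036 - 13024 = -14060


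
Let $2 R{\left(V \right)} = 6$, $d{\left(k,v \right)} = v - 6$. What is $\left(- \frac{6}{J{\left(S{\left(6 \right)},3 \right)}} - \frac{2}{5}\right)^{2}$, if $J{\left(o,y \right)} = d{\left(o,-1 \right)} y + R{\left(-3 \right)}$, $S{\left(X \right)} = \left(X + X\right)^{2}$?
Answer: $\frac{1}{225} \approx 0.0044444$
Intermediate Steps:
$d{\left(k,v \right)} = -6 + v$ ($d{\left(k,v \right)} = v - 6 = -6 + v$)
$R{\left(V \right)} = 3$ ($R{\left(V \right)} = \frac{1}{2} \cdot 6 = 3$)
$S{\left(X \right)} = 4 X^{2}$ ($S{\left(X \right)} = \left(2 X\right)^{2} = 4 X^{2}$)
$J{\left(o,y \right)} = 3 - 7 y$ ($J{\left(o,y \right)} = \left(-6 - 1\right) y + 3 = - 7 y + 3 = 3 - 7 y$)
$\left(- \frac{6}{J{\left(S{\left(6 \right)},3 \right)}} - \frac{2}{5}\right)^{2} = \left(- \frac{6}{3 - 21} - \frac{2}{5}\right)^{2} = \left(- \frac{6}{-18} - \frac{2}{5}\right)^{2} = \left(\left(-6\right) \left(- \frac{1}{18}\right) - \frac{2}{5}\right)^{2} = \left(\frac{1}{3} - \frac{2}{5}\right)^{2} = \left(- \frac{1}{15}\right)^{2} = \frac{1}{225}$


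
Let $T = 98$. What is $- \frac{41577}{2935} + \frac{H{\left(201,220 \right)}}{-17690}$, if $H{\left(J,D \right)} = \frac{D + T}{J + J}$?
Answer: $- \frac{9855692653}{695730010} \approx -14.166$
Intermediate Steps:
$H{\left(J,D \right)} = \frac{98 + D}{2 J}$ ($H{\left(J,D \right)} = \frac{D + 98}{J + J} = \frac{98 + D}{2 J}$)
$- \frac{41577}{2935} + \frac{H{\left(201,220 \right)}}{-17690} = - \frac{41577}{2935} + \frac{\frac{1}{2} \cdot \frac{1}{201} \left(98 + 220\right)}{-17690} = \left(-41577\right) \frac{1}{2935} + \frac{1}{2} \cdot \frac{1}{201} \cdot 318 \left(- \frac{1}{17690}\right) = - \frac{41577}{2935} + \frac{53}{67} \left(- \frac{1}{17690}\right) = - \frac{41577}{2935} - \frac{53}{1185230} = - \frac{9855692653}{695730010}$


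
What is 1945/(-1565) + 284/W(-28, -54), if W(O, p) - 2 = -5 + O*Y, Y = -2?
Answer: 68275/16589 ≈ 4.1157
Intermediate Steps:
W(O, p) = -3 - 2*O (W(O, p) = 2 + (-5 + O*(-2)) = 2 + (-5 - 2*O) = -3 - 2*O)
1945/(-1565) + 284/W(-28, -54) = 1945/(-1565) + 284/(-3 - 2*(-28)) = 1945*(-1/1565) + 284/(-3 + 56) = -389/313 + 284/53 = 68275/16589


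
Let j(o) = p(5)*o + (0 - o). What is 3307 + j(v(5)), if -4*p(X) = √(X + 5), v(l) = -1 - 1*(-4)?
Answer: 3304 - 3*√10/4 ≈ 3301.6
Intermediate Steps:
v(l) = 3 (v(l) = -1 + 4 = 3)
p(X) = -√(5 + X)/4 (p(X) = -√(X + 5)/4 = -√(5 + X)/4)
j(o) = -o - o*√10/4 (j(o) = (-√(5 + 5)/4)*o + (0 - o) = (-√10/4)*o - o = -o*√10/4 - o = -o - o*√10/4)
3307 + j(v(5)) = 3307 - ¼*3*(4 + √10) = 3307 + (-3 - 3*√10/4) = 3304 - 3*√10/4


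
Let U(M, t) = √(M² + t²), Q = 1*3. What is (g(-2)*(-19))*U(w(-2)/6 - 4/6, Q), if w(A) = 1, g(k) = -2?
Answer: 19*√37 ≈ 115.57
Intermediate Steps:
Q = 3
(g(-2)*(-19))*U(w(-2)/6 - 4/6, Q) = (-2*(-19))*√((1/6 - 4/6)² + 3²) = 38*√((1*(⅙) - 4*⅙)² + 9) = 38*√((⅙ - ⅔)² + 9) = 38*√((-½)² + 9) = 38*√(¼ + 9) = 38*√(37/4) = 38*(√37/2) = 19*√37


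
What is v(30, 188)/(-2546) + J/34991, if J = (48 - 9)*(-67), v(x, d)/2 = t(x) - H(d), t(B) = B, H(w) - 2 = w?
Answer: 2272211/44543543 ≈ 0.051011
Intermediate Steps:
H(w) = 2 + w
v(x, d) = -4 - 2*d + 2*x (v(x, d) = 2*(x - (2 + d)) = 2*(x + (-2 - d)) = 2*(-2 + x - d) = -4 - 2*d + 2*x)
J = -2613 (J = 39*(-67) = -2613)
v(30, 188)/(-2546) + J/34991 = (-4 - 2*188 + 2*30)/(-2546) - 2613/34991 = (-4 - 376 + 60)*(-1/2546) - 2613*1/34991 = -320*(-1/2546) - 2613/34991 = 160/1273 - 2613/34991 = 2272211/44543543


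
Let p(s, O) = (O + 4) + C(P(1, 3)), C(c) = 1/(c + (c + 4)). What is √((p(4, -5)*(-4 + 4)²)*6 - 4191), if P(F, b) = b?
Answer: I*√4191 ≈ 64.738*I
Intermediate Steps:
C(c) = 1/(4 + 2*c) (C(c) = 1/(c + (4 + c)) = 1/(4 + 2*c))
p(s, O) = 41/10 + O (p(s, O) = (O + 4) + 1/(2*(2 + 3)) = (4 + O) + (½)/5 = (4 + O) + (½)*(⅕) = (4 + O) + ⅒ = 41/10 + O)
√((p(4, -5)*(-4 + 4)²)*6 - 4191) = √(((41/10 - 5)*(-4 + 4)²)*6 - 4191) = √(-9/10*0²*6 - 4191) = √(-9/10*0*6 - 4191) = √(0*6 - 4191) = √(0 - 4191) = √(-4191) = I*√4191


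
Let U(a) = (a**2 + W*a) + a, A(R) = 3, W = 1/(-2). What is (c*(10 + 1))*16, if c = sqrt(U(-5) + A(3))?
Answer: 88*sqrt(102) ≈ 888.76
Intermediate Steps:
W = -1/2 ≈ -0.50000
U(a) = a**2 + a/2 (U(a) = (a**2 - a/2) + a = a**2 + a/2)
c = sqrt(102)/2 (c = sqrt(-5*(1/2 - 5) + 3) = sqrt(-5*(-9/2) + 3) = sqrt(45/2 + 3) = sqrt(51/2) = sqrt(102)/2 ≈ 5.0498)
(c*(10 + 1))*16 = ((sqrt(102)/2)*(10 + 1))*16 = ((sqrt(102)/2)*11)*16 = (11*sqrt(102)/2)*16 = 88*sqrt(102)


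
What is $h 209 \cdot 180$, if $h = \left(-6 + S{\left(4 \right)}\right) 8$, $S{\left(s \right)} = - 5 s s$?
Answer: $-25882560$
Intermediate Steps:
$S{\left(s \right)} = - 5 s^{2}$
$h = -688$ ($h = \left(-6 - 5 \cdot 4^{2}\right) 8 = \left(-6 - 80\right) 8 = \left(-86\right) 8 = -688$)
$h 209 \cdot 180 = \left(-688\right) 209 \cdot 180 = \left(-143792\right) 180 = -25882560$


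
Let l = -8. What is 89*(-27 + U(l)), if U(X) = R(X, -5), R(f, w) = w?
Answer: -2848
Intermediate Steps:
U(X) = -5
89*(-27 + U(l)) = 89*(-27 - 5) = 89*(-32) = -2848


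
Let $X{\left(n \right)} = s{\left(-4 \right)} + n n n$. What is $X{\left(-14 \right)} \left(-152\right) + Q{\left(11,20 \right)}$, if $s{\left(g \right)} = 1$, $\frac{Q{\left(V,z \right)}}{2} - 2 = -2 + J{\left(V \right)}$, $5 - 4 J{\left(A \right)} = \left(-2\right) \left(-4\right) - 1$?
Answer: $416935$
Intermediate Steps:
$J{\left(A \right)} = - \frac{1}{2}$ ($J{\left(A \right)} = \frac{5}{4} - \frac{\left(-2\right) \left(-4\right) - 1}{4} = \frac{5}{4} - \frac{8 - 1}{4} = \frac{5}{4} - \frac{7}{4} = - \frac{1}{2}$)
$Q{\left(V,z \right)} = -1$ ($Q{\left(V,z \right)} = 4 + 2 \left(-2 - \frac{1}{2}\right) = 4 + 2 \left(- \frac{5}{2}\right) = 4 - 5 = -1$)
$X{\left(n \right)} = 1 + n^{3}$ ($X{\left(n \right)} = 1 + n n n = 1 + n n^{2} = 1 + n^{3}$)
$X{\left(-14 \right)} \left(-152\right) + Q{\left(11,20 \right)} = \left(1 + \left(-14\right)^{3}\right) \left(-152\right) - 1 = \left(1 - 2744\right) \left(-152\right) - 1 = \left(-2743\right) \left(-152\right) - 1 = 416936 - 1 = 416935$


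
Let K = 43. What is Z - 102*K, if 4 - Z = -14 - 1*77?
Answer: -4291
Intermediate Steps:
Z = 95 (Z = 4 - (-14 - 1*77) = 4 - (-14 - 77) = 4 - 1*(-91) = 4 + 91 = 95)
Z - 102*K = 95 - 102*43 = 95 - 4386 = -4291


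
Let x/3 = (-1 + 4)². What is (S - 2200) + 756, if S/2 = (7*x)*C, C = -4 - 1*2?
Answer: -3712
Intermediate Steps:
x = 27 (x = 3*(-1 + 4)² = 3*3² = 3*9 = 27)
C = -6 (C = -4 - 2 = -6)
S = -2268 (S = 2*((7*27)*(-6)) = 2*(189*(-6)) = 2*(-1134) = -2268)
(S - 2200) + 756 = (-2268 - 2200) + 756 = -4468 + 756 = -3712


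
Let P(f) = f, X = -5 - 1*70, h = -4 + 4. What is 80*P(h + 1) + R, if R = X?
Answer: 5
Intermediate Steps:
h = 0
X = -75 (X = -5 - 70 = -75)
R = -75
80*P(h + 1) + R = 80*(0 + 1) - 75 = 80*1 - 75 = 80 - 75 = 5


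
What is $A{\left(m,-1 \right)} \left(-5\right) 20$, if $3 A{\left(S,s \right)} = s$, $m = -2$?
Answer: $\frac{100}{3} \approx 33.333$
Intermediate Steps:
$A{\left(S,s \right)} = \frac{s}{3}$
$A{\left(m,-1 \right)} \left(-5\right) 20 = \frac{1}{3} \left(-1\right) \left(-5\right) 20 = \left(- \frac{1}{3}\right) \left(-5\right) 20 = \frac{5}{3} \cdot 20 = \frac{100}{3}$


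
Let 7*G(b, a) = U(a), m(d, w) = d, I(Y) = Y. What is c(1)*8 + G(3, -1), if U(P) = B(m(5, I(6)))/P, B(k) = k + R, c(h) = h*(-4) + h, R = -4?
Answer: -169/7 ≈ -24.143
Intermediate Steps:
c(h) = -3*h (c(h) = -4*h + h = -3*h)
B(k) = -4 + k (B(k) = k - 4 = -4 + k)
U(P) = 1/P (U(P) = (-4 + 5)/P = 1/P)
G(b, a) = 1/(7*a)
c(1)*8 + G(3, -1) = -3*1*8 + (1/7)/(-1) = -3*8 + (1/7)*(-1) = -24 - 1/7 = -169/7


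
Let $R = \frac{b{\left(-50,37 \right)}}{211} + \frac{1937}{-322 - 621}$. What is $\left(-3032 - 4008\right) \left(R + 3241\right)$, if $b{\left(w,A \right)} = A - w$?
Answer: $- \frac{4537595582080}{198973} \approx -2.2805 \cdot 10^{7}$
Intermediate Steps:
$R = - \frac{326666}{198973}$ ($R = \frac{37 - -50}{211} + \frac{1937}{-322 - 621} = \left(37 + 50\right) \frac{1}{211} + \frac{1937}{-943} = 87 \cdot \frac{1}{211} + 1937 \left(- \frac{1}{943}\right) = \frac{87}{211} - \frac{1937}{943} = - \frac{326666}{198973} \approx -1.6418$)
$\left(-3032 - 4008\right) \left(R + 3241\right) = \left(-3032 - 4008\right) \left(- \frac{326666}{198973} + 3241\right) = \left(-7040\right) \frac{644544827}{198973} = - \frac{4537595582080}{198973}$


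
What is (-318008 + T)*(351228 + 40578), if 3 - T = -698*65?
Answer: -106820028810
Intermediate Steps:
T = 45373 (T = 3 - (-698)*65 = 3 - 1*(-45370) = 3 + 45370 = 45373)
(-318008 + T)*(351228 + 40578) = (-318008 + 45373)*(351228 + 40578) = -272635*391806 = -106820028810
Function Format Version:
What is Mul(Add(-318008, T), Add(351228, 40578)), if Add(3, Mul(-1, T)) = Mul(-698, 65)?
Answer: -106820028810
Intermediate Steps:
T = 45373 (T = Add(3, Mul(-1, Mul(-698, 65))) = Add(3, Mul(-1, -45370)) = Add(3, 45370) = 45373)
Mul(Add(-318008, T), Add(351228, 40578)) = Mul(Add(-318008, 45373), Add(351228, 40578)) = Mul(-272635, 391806) = -106820028810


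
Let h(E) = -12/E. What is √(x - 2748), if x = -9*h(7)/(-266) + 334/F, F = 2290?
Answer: I*√63726064635815/152285 ≈ 52.421*I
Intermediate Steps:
x = 93647/1065995 (x = -(-108)/7/(-266) + 334/2290 = -(-108)/7*(-1/266) + 334*(1/2290) = -9*(-12/7)*(-1/266) + 167/1145 = (108/7)*(-1/266) + 167/1145 = -54/931 + 167/1145 = 93647/1065995 ≈ 0.087849)
√(x - 2748) = √(93647/1065995 - 2748) = √(-2929260613/1065995) = I*√63726064635815/152285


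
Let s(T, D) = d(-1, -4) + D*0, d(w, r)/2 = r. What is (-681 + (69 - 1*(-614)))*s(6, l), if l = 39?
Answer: -16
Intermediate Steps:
d(w, r) = 2*r
s(T, D) = -8 (s(T, D) = 2*(-4) + D*0 = -8 + 0 = -8)
(-681 + (69 - 1*(-614)))*s(6, l) = (-681 + (69 - 1*(-614)))*(-8) = (-681 + (69 + 614))*(-8) = (-681 + 683)*(-8) = 2*(-8) = -16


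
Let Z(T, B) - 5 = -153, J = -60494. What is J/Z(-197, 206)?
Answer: 30247/74 ≈ 408.74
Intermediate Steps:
Z(T, B) = -148 (Z(T, B) = 5 - 153 = -148)
J/Z(-197, 206) = -60494/(-148) = -60494*(-1/148) = 30247/74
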